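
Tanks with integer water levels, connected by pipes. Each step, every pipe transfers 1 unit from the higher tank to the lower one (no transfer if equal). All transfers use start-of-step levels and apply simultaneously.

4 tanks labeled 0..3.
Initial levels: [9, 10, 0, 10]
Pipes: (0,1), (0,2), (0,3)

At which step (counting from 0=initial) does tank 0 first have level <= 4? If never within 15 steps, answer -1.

Step 1: flows [1->0,0->2,3->0] -> levels [10 9 1 9]
Step 2: flows [0->1,0->2,0->3] -> levels [7 10 2 10]
Step 3: flows [1->0,0->2,3->0] -> levels [8 9 3 9]
Step 4: flows [1->0,0->2,3->0] -> levels [9 8 4 8]
Step 5: flows [0->1,0->2,0->3] -> levels [6 9 5 9]
Step 6: flows [1->0,0->2,3->0] -> levels [7 8 6 8]
Step 7: flows [1->0,0->2,3->0] -> levels [8 7 7 7]
Step 8: flows [0->1,0->2,0->3] -> levels [5 8 8 8]
Step 9: flows [1->0,2->0,3->0] -> levels [8 7 7 7]
  -> period-2 cycle (repeats step 7); tank 0 never drops to <=4
Tank 0 never reaches <=4 within 15 steps

Answer: -1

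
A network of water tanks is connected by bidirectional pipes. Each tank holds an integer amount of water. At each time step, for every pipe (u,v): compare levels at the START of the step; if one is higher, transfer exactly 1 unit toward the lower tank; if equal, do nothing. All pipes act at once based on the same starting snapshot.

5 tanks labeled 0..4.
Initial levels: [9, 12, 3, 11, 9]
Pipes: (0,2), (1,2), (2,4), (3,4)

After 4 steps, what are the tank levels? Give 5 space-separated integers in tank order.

Answer: 9 9 8 9 9

Derivation:
Step 1: flows [0->2,1->2,4->2,3->4] -> levels [8 11 6 10 9]
Step 2: flows [0->2,1->2,4->2,3->4] -> levels [7 10 9 9 9]
Step 3: flows [2->0,1->2,2=4,3=4] -> levels [8 9 9 9 9]
Step 4: flows [2->0,1=2,2=4,3=4] -> levels [9 9 8 9 9]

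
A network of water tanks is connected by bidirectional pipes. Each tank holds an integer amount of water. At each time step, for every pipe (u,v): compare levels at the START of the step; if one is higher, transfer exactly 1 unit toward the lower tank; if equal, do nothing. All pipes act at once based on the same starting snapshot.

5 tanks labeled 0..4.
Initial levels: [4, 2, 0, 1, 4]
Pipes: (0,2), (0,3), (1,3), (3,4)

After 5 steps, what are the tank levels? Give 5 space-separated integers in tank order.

Step 1: flows [0->2,0->3,1->3,4->3] -> levels [2 1 1 4 3]
Step 2: flows [0->2,3->0,3->1,3->4] -> levels [2 2 2 1 4]
Step 3: flows [0=2,0->3,1->3,4->3] -> levels [1 1 2 4 3]
Step 4: flows [2->0,3->0,3->1,3->4] -> levels [3 2 1 1 4]
Step 5: flows [0->2,0->3,1->3,4->3] -> levels [1 1 2 4 3]

Answer: 1 1 2 4 3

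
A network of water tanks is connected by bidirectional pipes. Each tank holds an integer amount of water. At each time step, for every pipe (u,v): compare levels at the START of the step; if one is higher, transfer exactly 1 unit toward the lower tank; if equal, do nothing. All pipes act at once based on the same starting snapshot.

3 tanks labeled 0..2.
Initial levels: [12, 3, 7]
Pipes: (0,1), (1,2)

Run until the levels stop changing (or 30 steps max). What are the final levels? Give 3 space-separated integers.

Step 1: flows [0->1,2->1] -> levels [11 5 6]
Step 2: flows [0->1,2->1] -> levels [10 7 5]
Step 3: flows [0->1,1->2] -> levels [9 7 6]
Step 4: flows [0->1,1->2] -> levels [8 7 7]
Step 5: flows [0->1,1=2] -> levels [7 8 7]
Step 6: flows [1->0,1->2] -> levels [8 6 8]
Step 7: flows [0->1,2->1] -> levels [7 8 7]
  -> period-2 cycle: step 7 state = step 5 state; never stabilizes
  -> state at step 30: (30-5) mod 2 = 1, same as step 6 -> [8 6 8]

Answer: 8 6 8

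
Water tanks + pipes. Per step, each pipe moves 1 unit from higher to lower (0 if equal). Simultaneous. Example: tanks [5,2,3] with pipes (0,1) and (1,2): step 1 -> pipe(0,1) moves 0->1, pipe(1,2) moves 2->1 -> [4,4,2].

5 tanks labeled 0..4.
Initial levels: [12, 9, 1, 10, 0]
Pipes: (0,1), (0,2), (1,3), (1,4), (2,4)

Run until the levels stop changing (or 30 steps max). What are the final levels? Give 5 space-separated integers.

Answer: 6 6 7 7 6

Derivation:
Step 1: flows [0->1,0->2,3->1,1->4,2->4] -> levels [10 10 1 9 2]
Step 2: flows [0=1,0->2,1->3,1->4,4->2] -> levels [9 8 3 10 2]
Step 3: flows [0->1,0->2,3->1,1->4,2->4] -> levels [7 9 3 9 4]
Step 4: flows [1->0,0->2,1=3,1->4,4->2] -> levels [7 7 5 9 4]
Step 5: flows [0=1,0->2,3->1,1->4,2->4] -> levels [6 7 5 8 6]
Step 6: flows [1->0,0->2,3->1,1->4,4->2] -> levels [6 6 7 7 6]
Step 7: flows [0=1,2->0,3->1,1=4,2->4] -> levels [7 7 5 6 7]
Step 8: flows [0=1,0->2,1->3,1=4,4->2] -> levels [6 6 7 7 6]
  -> period-2 cycle: step 8 state = step 6 state; never stabilizes
  -> state at step 30: (30-6) mod 2 = 0, same as step 6 -> [6 6 7 7 6]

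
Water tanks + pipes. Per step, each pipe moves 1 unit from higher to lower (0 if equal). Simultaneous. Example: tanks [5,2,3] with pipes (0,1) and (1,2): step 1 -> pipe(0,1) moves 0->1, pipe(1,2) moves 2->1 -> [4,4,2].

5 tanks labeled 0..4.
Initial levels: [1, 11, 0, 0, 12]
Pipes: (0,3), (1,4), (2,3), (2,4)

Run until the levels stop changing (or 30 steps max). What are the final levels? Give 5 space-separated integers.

Answer: 5 6 6 3 4

Derivation:
Step 1: flows [0->3,4->1,2=3,4->2] -> levels [0 12 1 1 10]
Step 2: flows [3->0,1->4,2=3,4->2] -> levels [1 11 2 0 10]
Step 3: flows [0->3,1->4,2->3,4->2] -> levels [0 10 2 2 10]
Step 4: flows [3->0,1=4,2=3,4->2] -> levels [1 10 3 1 9]
Step 5: flows [0=3,1->4,2->3,4->2] -> levels [1 9 3 2 9]
Step 6: flows [3->0,1=4,2->3,4->2] -> levels [2 9 3 2 8]
Step 7: flows [0=3,1->4,2->3,4->2] -> levels [2 8 3 3 8]
Step 8: flows [3->0,1=4,2=3,4->2] -> levels [3 8 4 2 7]
Step 9: flows [0->3,1->4,2->3,4->2] -> levels [2 7 4 4 7]
Step 10: flows [3->0,1=4,2=3,4->2] -> levels [3 7 5 3 6]
Step 11: flows [0=3,1->4,2->3,4->2] -> levels [3 6 5 4 6]
Step 12: flows [3->0,1=4,2->3,4->2] -> levels [4 6 5 4 5]
Step 13: flows [0=3,1->4,2->3,2=4] -> levels [4 5 4 5 6]
Step 14: flows [3->0,4->1,3->2,4->2] -> levels [5 6 6 3 4]
Step 15: flows [0->3,1->4,2->3,2->4] -> levels [4 5 4 5 6]
  -> period-2 cycle: step 15 state = step 13 state; never stabilizes
  -> state at step 30: (30-13) mod 2 = 1, same as step 14 -> [5 6 6 3 4]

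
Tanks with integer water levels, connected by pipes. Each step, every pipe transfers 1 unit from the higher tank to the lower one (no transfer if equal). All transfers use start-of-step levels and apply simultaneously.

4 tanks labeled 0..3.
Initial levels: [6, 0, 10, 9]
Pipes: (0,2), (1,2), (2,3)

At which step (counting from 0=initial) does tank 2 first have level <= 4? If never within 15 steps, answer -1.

Step 1: flows [2->0,2->1,2->3] -> levels [7 1 7 10]
Step 2: flows [0=2,2->1,3->2] -> levels [7 2 7 9]
Step 3: flows [0=2,2->1,3->2] -> levels [7 3 7 8]
Step 4: flows [0=2,2->1,3->2] -> levels [7 4 7 7]
Step 5: flows [0=2,2->1,2=3] -> levels [7 5 6 7]
Step 6: flows [0->2,2->1,3->2] -> levels [6 6 7 6]
Step 7: flows [2->0,2->1,2->3] -> levels [7 7 4 7]
Tank 2 first reaches <=4 at step 7

Answer: 7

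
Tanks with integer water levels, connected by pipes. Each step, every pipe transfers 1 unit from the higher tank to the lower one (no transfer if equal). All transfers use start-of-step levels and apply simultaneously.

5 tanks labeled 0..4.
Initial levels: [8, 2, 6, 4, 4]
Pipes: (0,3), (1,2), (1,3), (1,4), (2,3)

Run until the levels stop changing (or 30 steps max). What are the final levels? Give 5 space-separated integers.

Answer: 6 4 6 3 5

Derivation:
Step 1: flows [0->3,2->1,3->1,4->1,2->3] -> levels [7 5 4 5 3]
Step 2: flows [0->3,1->2,1=3,1->4,3->2] -> levels [6 3 6 5 4]
Step 3: flows [0->3,2->1,3->1,4->1,2->3] -> levels [5 6 4 6 3]
Step 4: flows [3->0,1->2,1=3,1->4,3->2] -> levels [6 4 6 4 4]
Step 5: flows [0->3,2->1,1=3,1=4,2->3] -> levels [5 5 4 6 4]
Step 6: flows [3->0,1->2,3->1,1->4,3->2] -> levels [6 4 6 3 5]
Step 7: flows [0->3,2->1,1->3,4->1,2->3] -> levels [5 5 4 6 4]
  -> period-2 cycle: step 7 state = step 5 state; never stabilizes
  -> state at step 30: (30-5) mod 2 = 1, same as step 6 -> [6 4 6 3 5]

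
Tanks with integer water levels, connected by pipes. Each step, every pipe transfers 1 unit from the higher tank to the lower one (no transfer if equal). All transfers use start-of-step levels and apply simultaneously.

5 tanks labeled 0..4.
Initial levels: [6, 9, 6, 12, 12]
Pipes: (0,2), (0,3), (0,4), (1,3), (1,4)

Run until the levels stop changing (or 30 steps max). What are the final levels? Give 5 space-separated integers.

Step 1: flows [0=2,3->0,4->0,3->1,4->1] -> levels [8 11 6 10 10]
Step 2: flows [0->2,3->0,4->0,1->3,1->4] -> levels [9 9 7 10 10]
Step 3: flows [0->2,3->0,4->0,3->1,4->1] -> levels [10 11 8 8 8]
Step 4: flows [0->2,0->3,0->4,1->3,1->4] -> levels [7 9 9 10 10]
Step 5: flows [2->0,3->0,4->0,3->1,4->1] -> levels [10 11 8 8 8]
  -> period-2 cycle: step 5 state = step 3 state; never stabilizes
  -> state at step 30: (30-3) mod 2 = 1, same as step 4 -> [7 9 9 10 10]

Answer: 7 9 9 10 10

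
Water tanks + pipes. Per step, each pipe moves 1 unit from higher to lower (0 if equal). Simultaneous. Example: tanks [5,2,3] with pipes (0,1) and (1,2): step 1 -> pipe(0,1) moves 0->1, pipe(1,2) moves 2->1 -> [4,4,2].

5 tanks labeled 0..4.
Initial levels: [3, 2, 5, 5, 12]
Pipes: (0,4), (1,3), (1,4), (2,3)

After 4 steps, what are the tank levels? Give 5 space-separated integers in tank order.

Answer: 6 5 4 6 6

Derivation:
Step 1: flows [4->0,3->1,4->1,2=3] -> levels [4 4 5 4 10]
Step 2: flows [4->0,1=3,4->1,2->3] -> levels [5 5 4 5 8]
Step 3: flows [4->0,1=3,4->1,3->2] -> levels [6 6 5 4 6]
Step 4: flows [0=4,1->3,1=4,2->3] -> levels [6 5 4 6 6]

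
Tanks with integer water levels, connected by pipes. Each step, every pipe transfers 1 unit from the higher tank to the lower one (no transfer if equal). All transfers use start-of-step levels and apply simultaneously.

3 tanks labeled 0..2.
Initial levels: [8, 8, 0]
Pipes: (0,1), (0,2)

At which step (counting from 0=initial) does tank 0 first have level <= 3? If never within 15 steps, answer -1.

Answer: -1

Derivation:
Step 1: flows [0=1,0->2] -> levels [7 8 1]
Step 2: flows [1->0,0->2] -> levels [7 7 2]
Step 3: flows [0=1,0->2] -> levels [6 7 3]
Step 4: flows [1->0,0->2] -> levels [6 6 4]
Step 5: flows [0=1,0->2] -> levels [5 6 5]
Step 6: flows [1->0,0=2] -> levels [6 5 5]
Step 7: flows [0->1,0->2] -> levels [4 6 6]
Step 8: flows [1->0,2->0] -> levels [6 5 5]
  -> period-2 cycle (repeats step 6); tank 0 never drops to <=3
Tank 0 never reaches <=3 within 15 steps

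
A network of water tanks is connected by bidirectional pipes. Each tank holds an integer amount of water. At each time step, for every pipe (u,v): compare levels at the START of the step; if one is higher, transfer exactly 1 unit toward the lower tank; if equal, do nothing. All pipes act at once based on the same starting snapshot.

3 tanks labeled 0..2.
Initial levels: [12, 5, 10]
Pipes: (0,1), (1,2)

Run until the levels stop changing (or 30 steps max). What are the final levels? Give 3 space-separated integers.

Step 1: flows [0->1,2->1] -> levels [11 7 9]
Step 2: flows [0->1,2->1] -> levels [10 9 8]
Step 3: flows [0->1,1->2] -> levels [9 9 9]
Step 4: flows [0=1,1=2] -> levels [9 9 9]
  -> stable (no change)

Answer: 9 9 9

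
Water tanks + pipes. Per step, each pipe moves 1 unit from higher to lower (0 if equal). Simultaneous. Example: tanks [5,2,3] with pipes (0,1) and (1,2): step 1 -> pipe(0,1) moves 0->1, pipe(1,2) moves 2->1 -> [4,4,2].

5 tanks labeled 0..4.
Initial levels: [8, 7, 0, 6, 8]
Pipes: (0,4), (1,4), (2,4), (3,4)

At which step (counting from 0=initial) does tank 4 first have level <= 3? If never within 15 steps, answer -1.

Answer: 5

Derivation:
Step 1: flows [0=4,4->1,4->2,4->3] -> levels [8 8 1 7 5]
Step 2: flows [0->4,1->4,4->2,3->4] -> levels [7 7 2 6 7]
Step 3: flows [0=4,1=4,4->2,4->3] -> levels [7 7 3 7 5]
Step 4: flows [0->4,1->4,4->2,3->4] -> levels [6 6 4 6 7]
Step 5: flows [4->0,4->1,4->2,4->3] -> levels [7 7 5 7 3]
Tank 4 first reaches <=3 at step 5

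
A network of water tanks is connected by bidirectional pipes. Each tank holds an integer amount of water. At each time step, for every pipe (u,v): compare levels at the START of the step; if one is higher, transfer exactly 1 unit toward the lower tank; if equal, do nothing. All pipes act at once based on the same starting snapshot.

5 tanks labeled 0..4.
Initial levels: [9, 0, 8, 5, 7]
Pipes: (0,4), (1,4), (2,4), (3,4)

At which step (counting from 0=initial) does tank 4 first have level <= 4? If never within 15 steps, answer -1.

Answer: 4

Derivation:
Step 1: flows [0->4,4->1,2->4,4->3] -> levels [8 1 7 6 7]
Step 2: flows [0->4,4->1,2=4,4->3] -> levels [7 2 7 7 6]
Step 3: flows [0->4,4->1,2->4,3->4] -> levels [6 3 6 6 8]
Step 4: flows [4->0,4->1,4->2,4->3] -> levels [7 4 7 7 4]
Tank 4 first reaches <=4 at step 4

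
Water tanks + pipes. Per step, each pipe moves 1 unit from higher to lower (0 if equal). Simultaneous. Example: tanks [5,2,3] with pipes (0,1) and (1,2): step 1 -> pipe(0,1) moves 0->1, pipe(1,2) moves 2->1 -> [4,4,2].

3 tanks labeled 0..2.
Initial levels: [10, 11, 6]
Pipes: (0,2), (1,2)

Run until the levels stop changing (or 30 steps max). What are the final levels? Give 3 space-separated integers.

Step 1: flows [0->2,1->2] -> levels [9 10 8]
Step 2: flows [0->2,1->2] -> levels [8 9 10]
Step 3: flows [2->0,2->1] -> levels [9 10 8]
  -> period-2 cycle: step 3 state = step 1 state; never stabilizes
  -> state at step 30: (30-1) mod 2 = 1, same as step 2 -> [8 9 10]

Answer: 8 9 10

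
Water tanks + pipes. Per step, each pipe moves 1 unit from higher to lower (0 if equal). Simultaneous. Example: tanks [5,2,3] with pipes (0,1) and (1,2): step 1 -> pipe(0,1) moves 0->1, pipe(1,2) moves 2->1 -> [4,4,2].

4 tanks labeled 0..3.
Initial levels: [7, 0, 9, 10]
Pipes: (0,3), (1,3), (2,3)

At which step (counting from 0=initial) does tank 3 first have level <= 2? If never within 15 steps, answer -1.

Answer: -1

Derivation:
Step 1: flows [3->0,3->1,3->2] -> levels [8 1 10 7]
Step 2: flows [0->3,3->1,2->3] -> levels [7 2 9 8]
Step 3: flows [3->0,3->1,2->3] -> levels [8 3 8 7]
Step 4: flows [0->3,3->1,2->3] -> levels [7 4 7 8]
Step 5: flows [3->0,3->1,3->2] -> levels [8 5 8 5]
Step 6: flows [0->3,1=3,2->3] -> levels [7 5 7 7]
Step 7: flows [0=3,3->1,2=3] -> levels [7 6 7 6]
Step 8: flows [0->3,1=3,2->3] -> levels [6 6 6 8]
Step 9: flows [3->0,3->1,3->2] -> levels [7 7 7 5]
Step 10: flows [0->3,1->3,2->3] -> levels [6 6 6 8]
  -> period-2 cycle (repeats step 8); tank 3 never drops to <=2
Tank 3 never reaches <=2 within 15 steps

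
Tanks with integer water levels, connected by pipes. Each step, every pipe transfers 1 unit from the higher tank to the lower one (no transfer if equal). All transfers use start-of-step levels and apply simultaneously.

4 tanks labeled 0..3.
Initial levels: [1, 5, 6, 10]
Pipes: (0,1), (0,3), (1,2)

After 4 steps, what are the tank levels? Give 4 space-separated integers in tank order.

Answer: 7 4 5 6

Derivation:
Step 1: flows [1->0,3->0,2->1] -> levels [3 5 5 9]
Step 2: flows [1->0,3->0,1=2] -> levels [5 4 5 8]
Step 3: flows [0->1,3->0,2->1] -> levels [5 6 4 7]
Step 4: flows [1->0,3->0,1->2] -> levels [7 4 5 6]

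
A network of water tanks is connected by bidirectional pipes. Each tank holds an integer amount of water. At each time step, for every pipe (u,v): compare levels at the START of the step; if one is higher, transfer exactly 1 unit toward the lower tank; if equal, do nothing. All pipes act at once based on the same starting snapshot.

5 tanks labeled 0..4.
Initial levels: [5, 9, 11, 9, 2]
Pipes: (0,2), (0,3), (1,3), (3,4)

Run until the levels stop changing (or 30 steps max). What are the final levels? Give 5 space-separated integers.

Answer: 9 8 7 5 7

Derivation:
Step 1: flows [2->0,3->0,1=3,3->4] -> levels [7 9 10 7 3]
Step 2: flows [2->0,0=3,1->3,3->4] -> levels [8 8 9 7 4]
Step 3: flows [2->0,0->3,1->3,3->4] -> levels [8 7 8 8 5]
Step 4: flows [0=2,0=3,3->1,3->4] -> levels [8 8 8 6 6]
Step 5: flows [0=2,0->3,1->3,3=4] -> levels [7 7 8 8 6]
Step 6: flows [2->0,3->0,3->1,3->4] -> levels [9 8 7 5 7]
Step 7: flows [0->2,0->3,1->3,4->3] -> levels [7 7 8 8 6]
  -> period-2 cycle: step 7 state = step 5 state; never stabilizes
  -> state at step 30: (30-5) mod 2 = 1, same as step 6 -> [9 8 7 5 7]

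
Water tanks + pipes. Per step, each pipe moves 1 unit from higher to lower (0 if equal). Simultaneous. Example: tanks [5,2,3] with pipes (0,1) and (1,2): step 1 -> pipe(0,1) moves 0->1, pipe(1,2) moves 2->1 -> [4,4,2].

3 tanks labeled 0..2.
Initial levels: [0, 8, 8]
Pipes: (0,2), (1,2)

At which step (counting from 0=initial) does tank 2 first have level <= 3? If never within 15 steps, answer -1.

Step 1: flows [2->0,1=2] -> levels [1 8 7]
Step 2: flows [2->0,1->2] -> levels [2 7 7]
Step 3: flows [2->0,1=2] -> levels [3 7 6]
Step 4: flows [2->0,1->2] -> levels [4 6 6]
Step 5: flows [2->0,1=2] -> levels [5 6 5]
Step 6: flows [0=2,1->2] -> levels [5 5 6]
Step 7: flows [2->0,2->1] -> levels [6 6 4]
Step 8: flows [0->2,1->2] -> levels [5 5 6]
  -> period-2 cycle (repeats step 6); tank 2 never drops to <=3
Tank 2 never reaches <=3 within 15 steps

Answer: -1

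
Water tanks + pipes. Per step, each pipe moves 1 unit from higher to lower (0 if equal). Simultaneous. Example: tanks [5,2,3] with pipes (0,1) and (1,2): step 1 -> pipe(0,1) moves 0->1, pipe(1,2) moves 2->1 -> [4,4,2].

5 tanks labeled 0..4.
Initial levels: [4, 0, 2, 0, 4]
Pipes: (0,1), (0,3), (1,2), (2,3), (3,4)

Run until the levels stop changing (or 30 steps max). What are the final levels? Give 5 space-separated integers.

Answer: 3 1 2 1 3

Derivation:
Step 1: flows [0->1,0->3,2->1,2->3,4->3] -> levels [2 2 0 3 3]
Step 2: flows [0=1,3->0,1->2,3->2,3=4] -> levels [3 1 2 1 3]
Step 3: flows [0->1,0->3,2->1,2->3,4->3] -> levels [1 3 0 4 2]
Step 4: flows [1->0,3->0,1->2,3->2,3->4] -> levels [3 1 2 1 3]
  -> period-2 cycle: step 4 state = step 2 state; never stabilizes
  -> state at step 30: (30-2) mod 2 = 0, same as step 2 -> [3 1 2 1 3]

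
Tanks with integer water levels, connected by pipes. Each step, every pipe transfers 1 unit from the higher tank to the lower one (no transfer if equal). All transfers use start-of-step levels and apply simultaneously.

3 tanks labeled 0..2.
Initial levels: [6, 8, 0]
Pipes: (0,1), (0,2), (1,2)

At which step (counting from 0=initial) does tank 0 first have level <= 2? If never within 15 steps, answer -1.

Step 1: flows [1->0,0->2,1->2] -> levels [6 6 2]
Step 2: flows [0=1,0->2,1->2] -> levels [5 5 4]
Step 3: flows [0=1,0->2,1->2] -> levels [4 4 6]
Step 4: flows [0=1,2->0,2->1] -> levels [5 5 4]
  -> period-2 cycle (repeats step 2); tank 0 never drops to <=2
Tank 0 never reaches <=2 within 15 steps

Answer: -1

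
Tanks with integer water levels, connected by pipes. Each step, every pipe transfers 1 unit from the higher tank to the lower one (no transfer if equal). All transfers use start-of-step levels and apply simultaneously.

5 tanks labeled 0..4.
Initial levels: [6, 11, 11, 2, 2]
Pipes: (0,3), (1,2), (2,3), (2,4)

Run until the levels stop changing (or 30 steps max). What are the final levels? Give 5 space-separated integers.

Step 1: flows [0->3,1=2,2->3,2->4] -> levels [5 11 9 4 3]
Step 2: flows [0->3,1->2,2->3,2->4] -> levels [4 10 8 6 4]
Step 3: flows [3->0,1->2,2->3,2->4] -> levels [5 9 7 6 5]
Step 4: flows [3->0,1->2,2->3,2->4] -> levels [6 8 6 6 6]
Step 5: flows [0=3,1->2,2=3,2=4] -> levels [6 7 7 6 6]
Step 6: flows [0=3,1=2,2->3,2->4] -> levels [6 7 5 7 7]
Step 7: flows [3->0,1->2,3->2,4->2] -> levels [7 6 8 5 6]
Step 8: flows [0->3,2->1,2->3,2->4] -> levels [6 7 5 7 7]
  -> period-2 cycle: step 8 state = step 6 state; never stabilizes
  -> state at step 30: (30-6) mod 2 = 0, same as step 6 -> [6 7 5 7 7]

Answer: 6 7 5 7 7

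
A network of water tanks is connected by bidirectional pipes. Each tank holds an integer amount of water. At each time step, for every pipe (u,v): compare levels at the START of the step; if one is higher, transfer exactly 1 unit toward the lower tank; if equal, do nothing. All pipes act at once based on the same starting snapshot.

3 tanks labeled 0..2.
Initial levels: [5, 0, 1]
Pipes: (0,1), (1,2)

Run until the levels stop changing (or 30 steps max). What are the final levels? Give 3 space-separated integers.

Answer: 2 2 2

Derivation:
Step 1: flows [0->1,2->1] -> levels [4 2 0]
Step 2: flows [0->1,1->2] -> levels [3 2 1]
Step 3: flows [0->1,1->2] -> levels [2 2 2]
Step 4: flows [0=1,1=2] -> levels [2 2 2]
  -> stable (no change)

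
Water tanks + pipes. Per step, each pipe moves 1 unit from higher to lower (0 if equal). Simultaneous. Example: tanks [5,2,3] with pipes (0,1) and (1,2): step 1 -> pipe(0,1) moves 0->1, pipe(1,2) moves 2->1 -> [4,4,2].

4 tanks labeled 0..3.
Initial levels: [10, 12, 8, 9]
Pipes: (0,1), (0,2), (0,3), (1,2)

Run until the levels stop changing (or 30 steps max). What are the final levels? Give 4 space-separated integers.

Step 1: flows [1->0,0->2,0->3,1->2] -> levels [9 10 10 10]
Step 2: flows [1->0,2->0,3->0,1=2] -> levels [12 9 9 9]
Step 3: flows [0->1,0->2,0->3,1=2] -> levels [9 10 10 10]
  -> period-2 cycle: step 3 state = step 1 state; never stabilizes
  -> state at step 30: (30-1) mod 2 = 1, same as step 2 -> [12 9 9 9]

Answer: 12 9 9 9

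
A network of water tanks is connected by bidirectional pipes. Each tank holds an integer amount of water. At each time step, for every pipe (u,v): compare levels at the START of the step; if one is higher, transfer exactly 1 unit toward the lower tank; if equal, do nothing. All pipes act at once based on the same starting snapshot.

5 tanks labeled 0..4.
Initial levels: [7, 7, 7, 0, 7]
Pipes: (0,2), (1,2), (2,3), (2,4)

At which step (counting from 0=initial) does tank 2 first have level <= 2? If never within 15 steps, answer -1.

Step 1: flows [0=2,1=2,2->3,2=4] -> levels [7 7 6 1 7]
Step 2: flows [0->2,1->2,2->3,4->2] -> levels [6 6 8 2 6]
Step 3: flows [2->0,2->1,2->3,2->4] -> levels [7 7 4 3 7]
Step 4: flows [0->2,1->2,2->3,4->2] -> levels [6 6 6 4 6]
Step 5: flows [0=2,1=2,2->3,2=4] -> levels [6 6 5 5 6]
Step 6: flows [0->2,1->2,2=3,4->2] -> levels [5 5 8 5 5]
Step 7: flows [2->0,2->1,2->3,2->4] -> levels [6 6 4 6 6]
Step 8: flows [0->2,1->2,3->2,4->2] -> levels [5 5 8 5 5]
  -> period-2 cycle (repeats step 6); tank 2 never drops to <=2
Tank 2 never reaches <=2 within 15 steps

Answer: -1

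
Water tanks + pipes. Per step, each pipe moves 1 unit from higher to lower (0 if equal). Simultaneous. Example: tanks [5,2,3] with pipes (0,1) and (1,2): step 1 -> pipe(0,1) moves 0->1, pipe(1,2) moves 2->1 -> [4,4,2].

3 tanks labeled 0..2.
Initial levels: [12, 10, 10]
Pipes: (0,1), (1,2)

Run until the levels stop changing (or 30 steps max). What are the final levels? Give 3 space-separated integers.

Answer: 11 10 11

Derivation:
Step 1: flows [0->1,1=2] -> levels [11 11 10]
Step 2: flows [0=1,1->2] -> levels [11 10 11]
Step 3: flows [0->1,2->1] -> levels [10 12 10]
Step 4: flows [1->0,1->2] -> levels [11 10 11]
  -> period-2 cycle: step 4 state = step 2 state; never stabilizes
  -> state at step 30: (30-2) mod 2 = 0, same as step 2 -> [11 10 11]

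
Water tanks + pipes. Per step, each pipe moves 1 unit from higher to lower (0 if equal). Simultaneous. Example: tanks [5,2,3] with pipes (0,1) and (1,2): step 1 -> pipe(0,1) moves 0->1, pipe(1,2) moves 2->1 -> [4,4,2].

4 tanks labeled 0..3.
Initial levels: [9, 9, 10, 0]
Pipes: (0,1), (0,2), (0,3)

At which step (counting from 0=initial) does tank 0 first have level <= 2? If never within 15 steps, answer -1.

Answer: -1

Derivation:
Step 1: flows [0=1,2->0,0->3] -> levels [9 9 9 1]
Step 2: flows [0=1,0=2,0->3] -> levels [8 9 9 2]
Step 3: flows [1->0,2->0,0->3] -> levels [9 8 8 3]
Step 4: flows [0->1,0->2,0->3] -> levels [6 9 9 4]
Step 5: flows [1->0,2->0,0->3] -> levels [7 8 8 5]
Step 6: flows [1->0,2->0,0->3] -> levels [8 7 7 6]
Step 7: flows [0->1,0->2,0->3] -> levels [5 8 8 7]
Step 8: flows [1->0,2->0,3->0] -> levels [8 7 7 6]
  -> period-2 cycle (repeats step 6); tank 0 never drops to <=2
Tank 0 never reaches <=2 within 15 steps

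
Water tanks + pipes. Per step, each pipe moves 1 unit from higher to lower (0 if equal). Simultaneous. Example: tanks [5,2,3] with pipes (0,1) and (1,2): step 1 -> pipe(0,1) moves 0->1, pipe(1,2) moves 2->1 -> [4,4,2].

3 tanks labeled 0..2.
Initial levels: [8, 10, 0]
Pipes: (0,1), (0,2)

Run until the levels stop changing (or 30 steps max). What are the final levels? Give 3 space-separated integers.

Answer: 6 6 6

Derivation:
Step 1: flows [1->0,0->2] -> levels [8 9 1]
Step 2: flows [1->0,0->2] -> levels [8 8 2]
Step 3: flows [0=1,0->2] -> levels [7 8 3]
Step 4: flows [1->0,0->2] -> levels [7 7 4]
Step 5: flows [0=1,0->2] -> levels [6 7 5]
Step 6: flows [1->0,0->2] -> levels [6 6 6]
Step 7: flows [0=1,0=2] -> levels [6 6 6]
  -> stable (no change)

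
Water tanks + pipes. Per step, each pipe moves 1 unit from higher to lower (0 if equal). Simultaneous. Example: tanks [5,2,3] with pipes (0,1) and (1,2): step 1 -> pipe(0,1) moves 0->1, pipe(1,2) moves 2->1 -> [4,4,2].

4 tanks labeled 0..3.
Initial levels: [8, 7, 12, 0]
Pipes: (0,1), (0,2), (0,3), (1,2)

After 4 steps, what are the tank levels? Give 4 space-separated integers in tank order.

Answer: 7 9 7 4

Derivation:
Step 1: flows [0->1,2->0,0->3,2->1] -> levels [7 9 10 1]
Step 2: flows [1->0,2->0,0->3,2->1] -> levels [8 9 8 2]
Step 3: flows [1->0,0=2,0->3,1->2] -> levels [8 7 9 3]
Step 4: flows [0->1,2->0,0->3,2->1] -> levels [7 9 7 4]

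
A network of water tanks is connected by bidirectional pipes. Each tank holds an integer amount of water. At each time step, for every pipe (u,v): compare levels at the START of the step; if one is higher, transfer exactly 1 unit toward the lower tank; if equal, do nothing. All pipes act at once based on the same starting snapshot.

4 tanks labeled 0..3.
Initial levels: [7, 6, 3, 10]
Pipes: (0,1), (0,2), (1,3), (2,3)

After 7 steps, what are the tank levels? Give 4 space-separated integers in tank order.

Answer: 7 6 7 6

Derivation:
Step 1: flows [0->1,0->2,3->1,3->2] -> levels [5 8 5 8]
Step 2: flows [1->0,0=2,1=3,3->2] -> levels [6 7 6 7]
Step 3: flows [1->0,0=2,1=3,3->2] -> levels [7 6 7 6]
Step 4: flows [0->1,0=2,1=3,2->3] -> levels [6 7 6 7]
  -> period-2 cycle: step 4 state = step 2 state
  -> state at step 7: (7-2) mod 2 = 1, same as step 3 -> [7 6 7 6]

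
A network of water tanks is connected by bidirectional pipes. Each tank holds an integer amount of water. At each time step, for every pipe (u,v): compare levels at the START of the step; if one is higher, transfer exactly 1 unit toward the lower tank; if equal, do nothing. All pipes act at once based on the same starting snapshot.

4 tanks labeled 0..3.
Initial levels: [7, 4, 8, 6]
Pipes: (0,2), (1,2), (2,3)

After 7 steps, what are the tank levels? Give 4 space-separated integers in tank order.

Step 1: flows [2->0,2->1,2->3] -> levels [8 5 5 7]
Step 2: flows [0->2,1=2,3->2] -> levels [7 5 7 6]
Step 3: flows [0=2,2->1,2->3] -> levels [7 6 5 7]
Step 4: flows [0->2,1->2,3->2] -> levels [6 5 8 6]
Step 5: flows [2->0,2->1,2->3] -> levels [7 6 5 7]
  -> period-2 cycle: step 5 state = step 3 state
  -> state at step 7: (7-3) mod 2 = 0, same as step 3 -> [7 6 5 7]

Answer: 7 6 5 7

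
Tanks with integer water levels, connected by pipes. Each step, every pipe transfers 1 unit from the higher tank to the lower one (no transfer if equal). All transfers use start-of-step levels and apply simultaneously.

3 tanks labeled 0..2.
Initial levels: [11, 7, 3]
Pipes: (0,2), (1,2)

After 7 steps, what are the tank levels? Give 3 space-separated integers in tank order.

Step 1: flows [0->2,1->2] -> levels [10 6 5]
Step 2: flows [0->2,1->2] -> levels [9 5 7]
Step 3: flows [0->2,2->1] -> levels [8 6 7]
Step 4: flows [0->2,2->1] -> levels [7 7 7]
Step 5: flows [0=2,1=2] -> levels [7 7 7]
  -> stable; steps 6..7 unchanged -> [7 7 7]

Answer: 7 7 7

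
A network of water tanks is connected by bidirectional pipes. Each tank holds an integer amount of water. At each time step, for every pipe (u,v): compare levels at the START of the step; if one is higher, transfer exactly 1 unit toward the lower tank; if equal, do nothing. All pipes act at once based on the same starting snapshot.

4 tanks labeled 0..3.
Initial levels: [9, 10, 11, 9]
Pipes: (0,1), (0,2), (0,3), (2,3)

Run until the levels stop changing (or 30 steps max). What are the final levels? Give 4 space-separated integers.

Step 1: flows [1->0,2->0,0=3,2->3] -> levels [11 9 9 10]
Step 2: flows [0->1,0->2,0->3,3->2] -> levels [8 10 11 10]
Step 3: flows [1->0,2->0,3->0,2->3] -> levels [11 9 9 10]
  -> period-2 cycle: step 3 state = step 1 state; never stabilizes
  -> state at step 30: (30-1) mod 2 = 1, same as step 2 -> [8 10 11 10]

Answer: 8 10 11 10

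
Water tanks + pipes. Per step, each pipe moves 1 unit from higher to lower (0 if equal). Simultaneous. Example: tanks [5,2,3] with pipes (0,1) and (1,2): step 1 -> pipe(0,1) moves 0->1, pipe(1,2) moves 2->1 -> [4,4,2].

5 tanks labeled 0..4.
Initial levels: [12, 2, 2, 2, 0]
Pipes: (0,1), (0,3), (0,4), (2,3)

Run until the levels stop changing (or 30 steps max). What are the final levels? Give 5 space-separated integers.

Answer: 5 4 4 2 3

Derivation:
Step 1: flows [0->1,0->3,0->4,2=3] -> levels [9 3 2 3 1]
Step 2: flows [0->1,0->3,0->4,3->2] -> levels [6 4 3 3 2]
Step 3: flows [0->1,0->3,0->4,2=3] -> levels [3 5 3 4 3]
Step 4: flows [1->0,3->0,0=4,3->2] -> levels [5 4 4 2 3]
Step 5: flows [0->1,0->3,0->4,2->3] -> levels [2 5 3 4 4]
Step 6: flows [1->0,3->0,4->0,3->2] -> levels [5 4 4 2 3]
  -> period-2 cycle: step 6 state = step 4 state; never stabilizes
  -> state at step 30: (30-4) mod 2 = 0, same as step 4 -> [5 4 4 2 3]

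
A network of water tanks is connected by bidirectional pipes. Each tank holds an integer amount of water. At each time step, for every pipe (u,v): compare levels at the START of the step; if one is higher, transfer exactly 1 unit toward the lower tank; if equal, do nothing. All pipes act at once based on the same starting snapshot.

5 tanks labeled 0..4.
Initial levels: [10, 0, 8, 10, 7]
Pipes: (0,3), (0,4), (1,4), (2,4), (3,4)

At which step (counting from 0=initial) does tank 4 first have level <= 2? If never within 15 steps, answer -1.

Step 1: flows [0=3,0->4,4->1,2->4,3->4] -> levels [9 1 7 9 9]
Step 2: flows [0=3,0=4,4->1,4->2,3=4] -> levels [9 2 8 9 7]
Step 3: flows [0=3,0->4,4->1,2->4,3->4] -> levels [8 3 7 8 9]
Step 4: flows [0=3,4->0,4->1,4->2,4->3] -> levels [9 4 8 9 5]
Step 5: flows [0=3,0->4,4->1,2->4,3->4] -> levels [8 5 7 8 7]
Step 6: flows [0=3,0->4,4->1,2=4,3->4] -> levels [7 6 7 7 8]
Step 7: flows [0=3,4->0,4->1,4->2,4->3] -> levels [8 7 8 8 4]
Step 8: flows [0=3,0->4,1->4,2->4,3->4] -> levels [7 6 7 7 8]
  -> period-2 cycle (repeats step 6); tank 4 never drops to <=2
Tank 4 never reaches <=2 within 15 steps

Answer: -1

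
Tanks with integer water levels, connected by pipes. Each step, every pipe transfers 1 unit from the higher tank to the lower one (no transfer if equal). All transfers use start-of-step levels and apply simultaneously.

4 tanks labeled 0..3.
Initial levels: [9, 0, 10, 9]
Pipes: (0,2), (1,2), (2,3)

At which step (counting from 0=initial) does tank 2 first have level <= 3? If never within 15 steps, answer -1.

Answer: -1

Derivation:
Step 1: flows [2->0,2->1,2->3] -> levels [10 1 7 10]
Step 2: flows [0->2,2->1,3->2] -> levels [9 2 8 9]
Step 3: flows [0->2,2->1,3->2] -> levels [8 3 9 8]
Step 4: flows [2->0,2->1,2->3] -> levels [9 4 6 9]
Step 5: flows [0->2,2->1,3->2] -> levels [8 5 7 8]
Step 6: flows [0->2,2->1,3->2] -> levels [7 6 8 7]
Step 7: flows [2->0,2->1,2->3] -> levels [8 7 5 8]
Step 8: flows [0->2,1->2,3->2] -> levels [7 6 8 7]
  -> period-2 cycle (repeats step 6); tank 2 never drops to <=3
Tank 2 never reaches <=3 within 15 steps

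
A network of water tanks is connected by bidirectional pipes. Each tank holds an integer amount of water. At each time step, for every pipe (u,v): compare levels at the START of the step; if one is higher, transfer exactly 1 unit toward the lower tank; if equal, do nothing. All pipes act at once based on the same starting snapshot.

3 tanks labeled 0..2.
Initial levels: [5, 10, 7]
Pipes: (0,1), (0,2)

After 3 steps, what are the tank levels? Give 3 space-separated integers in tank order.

Answer: 8 7 7

Derivation:
Step 1: flows [1->0,2->0] -> levels [7 9 6]
Step 2: flows [1->0,0->2] -> levels [7 8 7]
Step 3: flows [1->0,0=2] -> levels [8 7 7]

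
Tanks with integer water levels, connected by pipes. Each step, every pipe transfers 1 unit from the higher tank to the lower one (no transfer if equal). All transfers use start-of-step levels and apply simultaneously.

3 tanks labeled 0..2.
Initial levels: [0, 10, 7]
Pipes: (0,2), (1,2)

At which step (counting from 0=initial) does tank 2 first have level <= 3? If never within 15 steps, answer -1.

Step 1: flows [2->0,1->2] -> levels [1 9 7]
Step 2: flows [2->0,1->2] -> levels [2 8 7]
Step 3: flows [2->0,1->2] -> levels [3 7 7]
Step 4: flows [2->0,1=2] -> levels [4 7 6]
Step 5: flows [2->0,1->2] -> levels [5 6 6]
Step 6: flows [2->0,1=2] -> levels [6 6 5]
Step 7: flows [0->2,1->2] -> levels [5 5 7]
Step 8: flows [2->0,2->1] -> levels [6 6 5]
  -> period-2 cycle (repeats step 6); tank 2 never drops to <=3
Tank 2 never reaches <=3 within 15 steps

Answer: -1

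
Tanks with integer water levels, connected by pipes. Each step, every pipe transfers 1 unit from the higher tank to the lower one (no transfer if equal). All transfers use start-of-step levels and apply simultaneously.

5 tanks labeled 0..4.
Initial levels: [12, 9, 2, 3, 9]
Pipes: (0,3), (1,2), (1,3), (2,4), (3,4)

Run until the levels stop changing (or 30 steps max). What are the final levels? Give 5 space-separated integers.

Answer: 8 8 6 5 8

Derivation:
Step 1: flows [0->3,1->2,1->3,4->2,4->3] -> levels [11 7 4 6 7]
Step 2: flows [0->3,1->2,1->3,4->2,4->3] -> levels [10 5 6 9 5]
Step 3: flows [0->3,2->1,3->1,2->4,3->4] -> levels [9 7 4 8 7]
Step 4: flows [0->3,1->2,3->1,4->2,3->4] -> levels [8 7 6 7 7]
Step 5: flows [0->3,1->2,1=3,4->2,3=4] -> levels [7 6 8 8 6]
Step 6: flows [3->0,2->1,3->1,2->4,3->4] -> levels [8 8 6 5 8]
Step 7: flows [0->3,1->2,1->3,4->2,4->3] -> levels [7 6 8 8 6]
  -> period-2 cycle: step 7 state = step 5 state; never stabilizes
  -> state at step 30: (30-5) mod 2 = 1, same as step 6 -> [8 8 6 5 8]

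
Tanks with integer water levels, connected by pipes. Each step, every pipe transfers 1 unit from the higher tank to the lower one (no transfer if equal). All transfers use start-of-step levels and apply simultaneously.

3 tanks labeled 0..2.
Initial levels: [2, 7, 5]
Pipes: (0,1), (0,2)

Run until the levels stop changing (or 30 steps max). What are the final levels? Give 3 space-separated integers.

Answer: 6 4 4

Derivation:
Step 1: flows [1->0,2->0] -> levels [4 6 4]
Step 2: flows [1->0,0=2] -> levels [5 5 4]
Step 3: flows [0=1,0->2] -> levels [4 5 5]
Step 4: flows [1->0,2->0] -> levels [6 4 4]
Step 5: flows [0->1,0->2] -> levels [4 5 5]
  -> period-2 cycle: step 5 state = step 3 state; never stabilizes
  -> state at step 30: (30-3) mod 2 = 1, same as step 4 -> [6 4 4]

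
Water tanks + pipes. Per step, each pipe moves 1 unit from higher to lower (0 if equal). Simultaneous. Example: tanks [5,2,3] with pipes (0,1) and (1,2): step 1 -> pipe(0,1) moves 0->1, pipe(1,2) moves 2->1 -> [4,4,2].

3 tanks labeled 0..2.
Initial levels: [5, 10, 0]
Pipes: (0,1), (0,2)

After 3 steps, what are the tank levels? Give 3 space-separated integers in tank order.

Step 1: flows [1->0,0->2] -> levels [5 9 1]
Step 2: flows [1->0,0->2] -> levels [5 8 2]
Step 3: flows [1->0,0->2] -> levels [5 7 3]

Answer: 5 7 3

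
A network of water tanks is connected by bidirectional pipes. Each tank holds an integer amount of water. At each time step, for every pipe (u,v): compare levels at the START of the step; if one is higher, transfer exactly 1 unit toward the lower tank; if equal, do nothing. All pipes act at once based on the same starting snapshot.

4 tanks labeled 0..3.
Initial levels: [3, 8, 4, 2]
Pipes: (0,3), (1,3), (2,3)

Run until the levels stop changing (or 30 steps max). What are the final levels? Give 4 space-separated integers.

Answer: 4 4 4 5

Derivation:
Step 1: flows [0->3,1->3,2->3] -> levels [2 7 3 5]
Step 2: flows [3->0,1->3,3->2] -> levels [3 6 4 4]
Step 3: flows [3->0,1->3,2=3] -> levels [4 5 4 4]
Step 4: flows [0=3,1->3,2=3] -> levels [4 4 4 5]
Step 5: flows [3->0,3->1,3->2] -> levels [5 5 5 2]
Step 6: flows [0->3,1->3,2->3] -> levels [4 4 4 5]
  -> period-2 cycle: step 6 state = step 4 state; never stabilizes
  -> state at step 30: (30-4) mod 2 = 0, same as step 4 -> [4 4 4 5]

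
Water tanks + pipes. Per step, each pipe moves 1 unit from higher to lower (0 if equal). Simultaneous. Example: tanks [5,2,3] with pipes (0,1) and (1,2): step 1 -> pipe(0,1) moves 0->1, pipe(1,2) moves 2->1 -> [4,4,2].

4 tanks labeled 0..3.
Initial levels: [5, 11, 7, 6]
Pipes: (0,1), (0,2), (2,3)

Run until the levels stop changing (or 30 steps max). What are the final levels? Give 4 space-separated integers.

Step 1: flows [1->0,2->0,2->3] -> levels [7 10 5 7]
Step 2: flows [1->0,0->2,3->2] -> levels [7 9 7 6]
Step 3: flows [1->0,0=2,2->3] -> levels [8 8 6 7]
Step 4: flows [0=1,0->2,3->2] -> levels [7 8 8 6]
Step 5: flows [1->0,2->0,2->3] -> levels [9 7 6 7]
Step 6: flows [0->1,0->2,3->2] -> levels [7 8 8 6]
  -> period-2 cycle: step 6 state = step 4 state; never stabilizes
  -> state at step 30: (30-4) mod 2 = 0, same as step 4 -> [7 8 8 6]

Answer: 7 8 8 6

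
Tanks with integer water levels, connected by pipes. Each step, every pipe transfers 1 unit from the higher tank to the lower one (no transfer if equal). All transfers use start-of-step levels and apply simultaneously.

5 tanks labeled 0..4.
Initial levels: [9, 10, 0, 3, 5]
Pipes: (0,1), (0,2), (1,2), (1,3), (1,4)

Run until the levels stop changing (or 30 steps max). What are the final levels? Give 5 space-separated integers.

Answer: 6 3 6 6 6

Derivation:
Step 1: flows [1->0,0->2,1->2,1->3,1->4] -> levels [9 6 2 4 6]
Step 2: flows [0->1,0->2,1->2,1->3,1=4] -> levels [7 5 4 5 6]
Step 3: flows [0->1,0->2,1->2,1=3,4->1] -> levels [5 6 6 5 5]
Step 4: flows [1->0,2->0,1=2,1->3,1->4] -> levels [7 3 5 6 6]
Step 5: flows [0->1,0->2,2->1,3->1,4->1] -> levels [5 7 5 5 5]
Step 6: flows [1->0,0=2,1->2,1->3,1->4] -> levels [6 3 6 6 6]
Step 7: flows [0->1,0=2,2->1,3->1,4->1] -> levels [5 7 5 5 5]
  -> period-2 cycle: step 7 state = step 5 state; never stabilizes
  -> state at step 30: (30-5) mod 2 = 1, same as step 6 -> [6 3 6 6 6]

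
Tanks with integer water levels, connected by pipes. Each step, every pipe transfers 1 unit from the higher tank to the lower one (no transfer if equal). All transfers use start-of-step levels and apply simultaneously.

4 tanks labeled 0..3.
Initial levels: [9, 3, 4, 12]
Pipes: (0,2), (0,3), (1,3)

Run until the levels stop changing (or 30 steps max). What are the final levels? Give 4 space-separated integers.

Answer: 8 7 7 6

Derivation:
Step 1: flows [0->2,3->0,3->1] -> levels [9 4 5 10]
Step 2: flows [0->2,3->0,3->1] -> levels [9 5 6 8]
Step 3: flows [0->2,0->3,3->1] -> levels [7 6 7 8]
Step 4: flows [0=2,3->0,3->1] -> levels [8 7 7 6]
Step 5: flows [0->2,0->3,1->3] -> levels [6 6 8 8]
Step 6: flows [2->0,3->0,3->1] -> levels [8 7 7 6]
  -> period-2 cycle: step 6 state = step 4 state; never stabilizes
  -> state at step 30: (30-4) mod 2 = 0, same as step 4 -> [8 7 7 6]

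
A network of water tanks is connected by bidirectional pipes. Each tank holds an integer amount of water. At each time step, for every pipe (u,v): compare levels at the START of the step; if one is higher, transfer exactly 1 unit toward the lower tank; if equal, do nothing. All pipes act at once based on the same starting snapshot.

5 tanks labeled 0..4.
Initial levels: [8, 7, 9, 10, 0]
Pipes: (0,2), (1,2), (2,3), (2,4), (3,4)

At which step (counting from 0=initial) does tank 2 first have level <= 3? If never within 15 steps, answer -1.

Answer: -1

Derivation:
Step 1: flows [2->0,2->1,3->2,2->4,3->4] -> levels [9 8 7 8 2]
Step 2: flows [0->2,1->2,3->2,2->4,3->4] -> levels [8 7 9 6 4]
Step 3: flows [2->0,2->1,2->3,2->4,3->4] -> levels [9 8 5 6 6]
Step 4: flows [0->2,1->2,3->2,4->2,3=4] -> levels [8 7 9 5 5]
Step 5: flows [2->0,2->1,2->3,2->4,3=4] -> levels [9 8 5 6 6]
  -> period-2 cycle (repeats step 3); tank 2 never drops to <=3
Tank 2 never reaches <=3 within 15 steps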